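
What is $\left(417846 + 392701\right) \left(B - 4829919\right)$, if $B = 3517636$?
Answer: $-1063667048801$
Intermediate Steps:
$\left(417846 + 392701\right) \left(B - 4829919\right) = \left(417846 + 392701\right) \left(3517636 - 4829919\right) = 810547 \left(-1312283\right) = -1063667048801$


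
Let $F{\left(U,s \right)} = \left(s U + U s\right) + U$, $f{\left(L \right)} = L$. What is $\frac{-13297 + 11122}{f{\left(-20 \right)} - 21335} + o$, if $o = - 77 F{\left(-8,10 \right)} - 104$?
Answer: $\frac{54805907}{4271} \approx 12832.0$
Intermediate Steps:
$F{\left(U,s \right)} = U + 2 U s$ ($F{\left(U,s \right)} = \left(U s + U s\right) + U = 2 U s + U = U + 2 U s$)
$o = 12832$ ($o = - 77 \left(- 8 \left(1 + 2 \cdot 10\right)\right) - 104 = - 77 \left(- 8 \left(1 + 20\right)\right) - 104 = - 77 \left(\left(-8\right) 21\right) - 104 = \left(-77\right) \left(-168\right) - 104 = 12936 - 104 = 12832$)
$\frac{-13297 + 11122}{f{\left(-20 \right)} - 21335} + o = \frac{-13297 + 11122}{-20 - 21335} + 12832 = - \frac{2175}{-21355} + 12832 = \left(-2175\right) \left(- \frac{1}{21355}\right) + 12832 = \frac{435}{4271} + 12832 = \frac{54805907}{4271}$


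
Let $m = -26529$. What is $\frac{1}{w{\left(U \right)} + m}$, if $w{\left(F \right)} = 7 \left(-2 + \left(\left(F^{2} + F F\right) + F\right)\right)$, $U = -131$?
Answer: $\frac{1}{212794} \approx 4.6994 \cdot 10^{-6}$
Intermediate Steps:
$w{\left(F \right)} = -14 + 7 F + 14 F^{2}$ ($w{\left(F \right)} = 7 \left(-2 + \left(\left(F^{2} + F^{2}\right) + F\right)\right) = 7 \left(-2 + \left(2 F^{2} + F\right)\right) = 7 \left(-2 + \left(F + 2 F^{2}\right)\right) = 7 \left(-2 + F + 2 F^{2}\right) = -14 + 7 F + 14 F^{2}$)
$\frac{1}{w{\left(U \right)} + m} = \frac{1}{\left(-14 + 7 \left(-131\right) + 14 \left(-131\right)^{2}\right) - 26529} = \frac{1}{\left(-14 - 917 + 14 \cdot 17161\right) - 26529} = \frac{1}{\left(-14 - 917 + 240254\right) - 26529} = \frac{1}{239323 - 26529} = \frac{1}{212794}$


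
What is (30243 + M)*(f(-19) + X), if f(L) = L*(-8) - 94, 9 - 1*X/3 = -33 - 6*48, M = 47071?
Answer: 81025072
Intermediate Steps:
X = 990 (X = 27 - 3*(-33 - 6*48) = 27 - 3*(-33 - 288) = 27 - 3*(-321) = 27 + 963 = 990)
f(L) = -94 - 8*L (f(L) = -8*L - 94 = -94 - 8*L)
(30243 + M)*(f(-19) + X) = (30243 + 47071)*((-94 - 8*(-19)) + 990) = 77314*((-94 + 152) + 990) = 77314*(58 + 990) = 77314*1048 = 81025072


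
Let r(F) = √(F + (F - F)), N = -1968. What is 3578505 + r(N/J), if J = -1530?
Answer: 3578505 + 2*√20910/255 ≈ 3.5785e+6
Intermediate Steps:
r(F) = √F (r(F) = √(F + 0) = √F)
3578505 + r(N/J) = 3578505 + √(-1968/(-1530)) = 3578505 + √(-1968*(-1/1530)) = 3578505 + √(328/255) = 3578505 + 2*√20910/255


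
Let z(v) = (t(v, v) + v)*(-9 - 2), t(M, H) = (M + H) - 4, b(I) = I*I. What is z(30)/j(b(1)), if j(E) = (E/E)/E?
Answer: -946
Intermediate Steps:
b(I) = I**2
j(E) = 1/E
t(M, H) = -4 + H + M (t(M, H) = (H + M) - 4 = -4 + H + M)
z(v) = 44 - 33*v (z(v) = ((-4 + v + v) + v)*(-9 - 2) = ((-4 + 2*v) + v)*(-11) = (-4 + 3*v)*(-11) = 44 - 33*v)
z(30)/j(b(1)) = (44 - 33*30)/(1/(1**2)) = (44 - 990)/(1/1) = -946/1 = -946*1 = -946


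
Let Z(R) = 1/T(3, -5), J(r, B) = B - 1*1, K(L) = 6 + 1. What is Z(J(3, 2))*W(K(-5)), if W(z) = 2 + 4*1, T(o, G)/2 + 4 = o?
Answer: -3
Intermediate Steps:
K(L) = 7
T(o, G) = -8 + 2*o
W(z) = 6 (W(z) = 2 + 4 = 6)
J(r, B) = -1 + B (J(r, B) = B - 1 = -1 + B)
Z(R) = -½ (Z(R) = 1/(-8 + 2*3) = 1/(-8 + 6) = 1/(-2) = -½)
Z(J(3, 2))*W(K(-5)) = -½*6 = -3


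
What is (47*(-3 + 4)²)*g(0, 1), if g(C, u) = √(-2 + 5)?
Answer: 47*√3 ≈ 81.406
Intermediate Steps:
g(C, u) = √3
(47*(-3 + 4)²)*g(0, 1) = (47*(-3 + 4)²)*√3 = (47*1²)*√3 = (47*1)*√3 = 47*√3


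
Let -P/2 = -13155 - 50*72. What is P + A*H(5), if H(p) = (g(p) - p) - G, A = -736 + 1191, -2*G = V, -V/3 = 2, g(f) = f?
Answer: 32145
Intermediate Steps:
V = -6 (V = -3*2 = -6)
G = 3 (G = -½*(-6) = 3)
A = 455
H(p) = -3 (H(p) = (p - p) - 1*3 = 0 - 3 = -3)
P = 33510 (P = -2*(-13155 - 50*72) = -2*(-13155 - 1*3600) = -2*(-13155 - 3600) = -2*(-16755) = 33510)
P + A*H(5) = 33510 + 455*(-3) = 33510 - 1365 = 32145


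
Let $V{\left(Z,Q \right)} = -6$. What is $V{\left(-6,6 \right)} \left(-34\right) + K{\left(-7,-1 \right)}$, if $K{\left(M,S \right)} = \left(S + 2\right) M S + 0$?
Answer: $211$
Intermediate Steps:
$K{\left(M,S \right)} = M S \left(2 + S\right)$ ($K{\left(M,S \right)} = \left(2 + S\right) M S + 0 = M \left(2 + S\right) S + 0 = M S \left(2 + S\right) + 0 = M S \left(2 + S\right)$)
$V{\left(-6,6 \right)} \left(-34\right) + K{\left(-7,-1 \right)} = \left(-6\right) \left(-34\right) - - 7 \left(2 - 1\right) = 204 - \left(-7\right) 1 = 204 + 7 = 211$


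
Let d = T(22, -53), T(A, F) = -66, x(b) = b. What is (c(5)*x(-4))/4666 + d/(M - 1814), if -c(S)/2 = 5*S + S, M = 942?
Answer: 129309/1017188 ≈ 0.12712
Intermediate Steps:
c(S) = -12*S (c(S) = -2*(5*S + S) = -12*S)
d = -66
(c(5)*x(-4))/4666 + d/(M - 1814) = (-12*5*(-4))/4666 - 66/(942 - 1814) = -60*(-4)*(1/4666) - 66/(-872) = 240*(1/4666) - 66*(-1/872) = 120/2333 + 33/436 = 129309/1017188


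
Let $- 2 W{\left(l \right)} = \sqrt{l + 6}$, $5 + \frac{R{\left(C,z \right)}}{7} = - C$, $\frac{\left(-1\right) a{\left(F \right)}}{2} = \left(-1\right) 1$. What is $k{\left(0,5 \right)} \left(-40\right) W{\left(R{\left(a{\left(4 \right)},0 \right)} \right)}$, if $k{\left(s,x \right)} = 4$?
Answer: $80 i \sqrt{43} \approx 524.59 i$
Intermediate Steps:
$a{\left(F \right)} = 2$ ($a{\left(F \right)} = - 2 \left(\left(-1\right) 1\right) = \left(-2\right) \left(-1\right) = 2$)
$R{\left(C,z \right)} = -35 - 7 C$ ($R{\left(C,z \right)} = -35 + 7 \left(- C\right) = -35 - 7 C$)
$W{\left(l \right)} = - \frac{\sqrt{6 + l}}{2}$ ($W{\left(l \right)} = - \frac{\sqrt{l + 6}}{2} = - \frac{\sqrt{6 + l}}{2}$)
$k{\left(0,5 \right)} \left(-40\right) W{\left(R{\left(a{\left(4 \right)},0 \right)} \right)} = 4 \left(-40\right) \left(- \frac{\sqrt{6 - 49}}{2}\right) = - 160 \left(- \frac{\sqrt{6 - 49}}{2}\right) = - 160 \left(- \frac{\sqrt{-43}}{2}\right) = - 160 \left(- \frac{i \sqrt{43}}{2}\right) = 80 i \sqrt{43}$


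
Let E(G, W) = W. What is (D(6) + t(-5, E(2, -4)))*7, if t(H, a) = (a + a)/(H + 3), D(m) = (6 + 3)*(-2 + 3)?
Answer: 91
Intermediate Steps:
D(m) = 9 (D(m) = 9*1 = 9)
t(H, a) = 2*a/(3 + H) (t(H, a) = (2*a)/(3 + H) = 2*a/(3 + H))
(D(6) + t(-5, E(2, -4)))*7 = (9 + 2*(-4)/(3 - 5))*7 = (9 + 2*(-4)/(-2))*7 = (9 + 2*(-4)*(-1/2))*7 = (9 + 4)*7 = 13*7 = 91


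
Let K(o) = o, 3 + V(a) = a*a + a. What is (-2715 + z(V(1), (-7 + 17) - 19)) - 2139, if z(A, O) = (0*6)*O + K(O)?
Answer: -4863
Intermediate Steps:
V(a) = -3 + a + a**2 (V(a) = -3 + (a*a + a) = -3 + (a**2 + a) = -3 + (a + a**2) = -3 + a + a**2)
z(A, O) = O (z(A, O) = (0*6)*O + O = 0*O + O = 0 + O = O)
(-2715 + z(V(1), (-7 + 17) - 19)) - 2139 = (-2715 + ((-7 + 17) - 19)) - 2139 = (-2715 + (10 - 19)) - 2139 = (-2715 - 9) - 2139 = -2724 - 2139 = -4863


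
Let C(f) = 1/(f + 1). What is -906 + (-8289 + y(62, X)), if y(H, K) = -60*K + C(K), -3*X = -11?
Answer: -131807/14 ≈ -9414.8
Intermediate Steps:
X = 11/3 (X = -⅓*(-11) = 11/3 ≈ 3.6667)
C(f) = 1/(1 + f)
y(H, K) = 1/(1 + K) - 60*K (y(H, K) = -60*K + 1/(1 + K) = 1/(1 + K) - 60*K)
-906 + (-8289 + y(62, X)) = -906 + (-8289 + (1 - 60*11/3*(1 + 11/3))/(1 + 11/3)) = -906 + (-8289 + (1 - 60*11/3*14/3)/(14/3)) = -906 + (-8289 + 3*(1 - 3080/3)/14) = -906 + (-8289 + (3/14)*(-3077/3)) = -906 + (-8289 - 3077/14) = -906 - 119123/14 = -131807/14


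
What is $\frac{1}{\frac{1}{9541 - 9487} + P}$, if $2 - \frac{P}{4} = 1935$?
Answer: $- \frac{54}{417527} \approx -0.00012933$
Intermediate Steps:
$P = -7732$ ($P = 8 - 7740 = -7732$)
$\frac{1}{\frac{1}{9541 - 9487} + P} = \frac{1}{\frac{1}{9541 - 9487} - 7732} = \frac{1}{\frac{1}{54} - 7732} = \frac{1}{- \frac{417527}{54}} = - \frac{54}{417527}$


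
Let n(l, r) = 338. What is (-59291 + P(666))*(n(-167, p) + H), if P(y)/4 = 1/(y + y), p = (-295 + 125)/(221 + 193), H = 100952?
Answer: -1999859833580/333 ≈ -6.0056e+9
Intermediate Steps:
p = -85/207 (p = -170/414 = -170*1/414 = -85/207 ≈ -0.41063)
P(y) = 2/y (P(y) = 4/(y + y) = 4/((2*y)) = 4*(1/(2*y)) = 2/y)
(-59291 + P(666))*(n(-167, p) + H) = (-59291 + 2/666)*(338 + 100952) = (-59291 + 2*(1/666))*101290 = (-59291 + 1/333)*101290 = -19743902/333*101290 = -1999859833580/333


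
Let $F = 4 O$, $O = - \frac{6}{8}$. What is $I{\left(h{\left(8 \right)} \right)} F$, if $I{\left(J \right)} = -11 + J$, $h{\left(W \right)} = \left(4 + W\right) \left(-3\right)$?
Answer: $141$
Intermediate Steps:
$O = - \frac{3}{4}$ ($O = \left(-6\right) \frac{1}{8} = - \frac{3}{4} \approx -0.75$)
$h{\left(W \right)} = -12 - 3 W$
$F = -3$ ($F = 4 \left(- \frac{3}{4}\right) = -3$)
$I{\left(h{\left(8 \right)} \right)} F = \left(-11 - 36\right) \left(-3\right) = \left(-47\right) \left(-3\right) = 141$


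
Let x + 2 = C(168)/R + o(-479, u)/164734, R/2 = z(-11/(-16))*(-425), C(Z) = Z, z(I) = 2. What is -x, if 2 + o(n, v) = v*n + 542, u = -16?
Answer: 71728014/35005975 ≈ 2.0490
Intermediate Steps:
R = -1700 (R = 2*(2*(-425)) = 2*(-850) = -1700)
o(n, v) = 540 + n*v (o(n, v) = -2 + (v*n + 542) = -2 + (n*v + 542) = -2 + (542 + n*v) = 540 + n*v)
x = -71728014/35005975 (x = -2 + (168/(-1700) + (540 - 479*(-16))/164734) = -2 + (168*(-1/1700) + (540 + 7664)*(1/164734)) = -2 + (-42/425 + 8204*(1/164734)) = -2 + (-42/425 + 4102/82367) = -2 - 1716064/35005975 = -71728014/35005975 ≈ -2.0490)
-x = -1*(-71728014/35005975) = 71728014/35005975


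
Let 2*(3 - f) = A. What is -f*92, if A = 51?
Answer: 2070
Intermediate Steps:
f = -45/2 (f = 3 - ½*51 = 3 - 51/2 = -45/2 ≈ -22.500)
-f*92 = -1*(-45/2)*92 = (45/2)*92 = 2070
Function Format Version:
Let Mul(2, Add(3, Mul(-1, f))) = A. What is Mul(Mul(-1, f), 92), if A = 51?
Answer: 2070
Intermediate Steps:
f = Rational(-45, 2) (f = Add(3, Mul(Rational(-1, 2), 51)) = Add(3, Rational(-51, 2)) = Rational(-45, 2) ≈ -22.500)
Mul(Mul(-1, f), 92) = Mul(Mul(-1, Rational(-45, 2)), 92) = Mul(Rational(45, 2), 92) = 2070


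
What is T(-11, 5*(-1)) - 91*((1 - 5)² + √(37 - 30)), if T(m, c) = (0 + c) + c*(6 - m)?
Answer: -1546 - 91*√7 ≈ -1786.8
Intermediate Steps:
T(m, c) = c + c*(6 - m)
T(-11, 5*(-1)) - 91*((1 - 5)² + √(37 - 30)) = (5*(-1))*(7 - 1*(-11)) - 91*((1 - 5)² + √(37 - 30)) = -5*(7 + 11) - 91*((-4)² + √7) = -5*18 - 91*(16 + √7) = -90 + (-1456 - 91*√7) = -1546 - 91*√7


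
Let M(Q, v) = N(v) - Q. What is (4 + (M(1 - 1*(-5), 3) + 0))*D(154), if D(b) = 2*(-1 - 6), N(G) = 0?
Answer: 28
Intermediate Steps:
M(Q, v) = -Q (M(Q, v) = 0 - Q = -Q)
D(b) = -14 (D(b) = 2*(-7) = -14)
(4 + (M(1 - 1*(-5), 3) + 0))*D(154) = (4 + (-(1 - 1*(-5)) + 0))*(-14) = (4 + (-(1 + 5) + 0))*(-14) = (4 + (-1*6 + 0))*(-14) = (4 + (-6 + 0))*(-14) = (4 - 6)*(-14) = -2*(-14) = 28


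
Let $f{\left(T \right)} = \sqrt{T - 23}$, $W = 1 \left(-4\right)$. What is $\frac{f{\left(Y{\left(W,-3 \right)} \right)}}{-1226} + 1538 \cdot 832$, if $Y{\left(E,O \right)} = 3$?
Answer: $1279616 - \frac{i \sqrt{5}}{613} \approx 1.2796 \cdot 10^{6} - 0.0036477 i$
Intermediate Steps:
$W = -4$
$f{\left(T \right)} = \sqrt{-23 + T}$
$\frac{f{\left(Y{\left(W,-3 \right)} \right)}}{-1226} + 1538 \cdot 832 = \frac{\sqrt{-23 + 3}}{-1226} + 1538 \cdot 832 = \sqrt{-20} \left(- \frac{1}{1226}\right) + 1279616 = 2 i \sqrt{5} \left(- \frac{1}{1226}\right) + 1279616 = - \frac{i \sqrt{5}}{613} + 1279616 = 1279616 - \frac{i \sqrt{5}}{613}$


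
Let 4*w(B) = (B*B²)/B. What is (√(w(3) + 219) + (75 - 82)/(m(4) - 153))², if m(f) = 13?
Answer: 88501/400 + √885/20 ≈ 222.74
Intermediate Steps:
w(B) = B²/4 (w(B) = ((B*B²)/B)/4 = (B³/B)/4 = B²/4)
(√(w(3) + 219) + (75 - 82)/(m(4) - 153))² = (√((¼)*3² + 219) + (75 - 82)/(13 - 153))² = (√((¼)*9 + 219) - 7/(-140))² = (√(9/4 + 219) - 7*(-1/140))² = (√(885/4) + 1/20)² = (√885/2 + 1/20)² = (1/20 + √885/2)²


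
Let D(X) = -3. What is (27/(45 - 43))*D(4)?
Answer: -81/2 ≈ -40.500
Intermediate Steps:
(27/(45 - 43))*D(4) = (27/(45 - 43))*(-3) = (27/2)*(-3) = -81/2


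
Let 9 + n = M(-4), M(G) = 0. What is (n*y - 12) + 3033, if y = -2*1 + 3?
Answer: 3012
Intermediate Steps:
n = -9 (n = -9 + 0 = -9)
y = 1 (y = -2 + 3 = 1)
(n*y - 12) + 3033 = (-9*1 - 12) + 3033 = (-9 - 12) + 3033 = -21 + 3033 = 3012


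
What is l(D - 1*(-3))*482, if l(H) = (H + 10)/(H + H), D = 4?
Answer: 4097/7 ≈ 585.29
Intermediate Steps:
l(H) = (10 + H)/(2*H) (l(H) = (10 + H)/((2*H)) = (10 + H)*(1/(2*H)) = (10 + H)/(2*H))
l(D - 1*(-3))*482 = ((10 + (4 - 1*(-3)))/(2*(4 - 1*(-3))))*482 = ((10 + (4 + 3))/(2*(4 + 3)))*482 = ((½)*(10 + 7)/7)*482 = ((½)*(⅐)*17)*482 = (17/14)*482 = 4097/7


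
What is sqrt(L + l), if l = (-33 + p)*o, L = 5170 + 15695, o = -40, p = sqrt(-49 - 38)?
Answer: sqrt(22185 - 40*I*sqrt(87)) ≈ 148.95 - 1.252*I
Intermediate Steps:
p = I*sqrt(87) (p = sqrt(-87) = I*sqrt(87) ≈ 9.3274*I)
L = 20865
l = 1320 - 40*I*sqrt(87) (l = (-33 + I*sqrt(87))*(-40) = 1320 - 40*I*sqrt(87) ≈ 1320.0 - 373.1*I)
sqrt(L + l) = sqrt(20865 + (1320 - 40*I*sqrt(87))) = sqrt(22185 - 40*I*sqrt(87))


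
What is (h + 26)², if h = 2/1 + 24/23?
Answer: 446224/529 ≈ 843.52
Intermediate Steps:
h = 70/23 (h = 2*1 + 24*(1/23) = 2 + 24/23 = 70/23 ≈ 3.0435)
(h + 26)² = (70/23 + 26)² = (668/23)² = 446224/529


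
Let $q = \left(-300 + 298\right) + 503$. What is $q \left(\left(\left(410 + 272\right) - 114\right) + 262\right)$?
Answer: $415830$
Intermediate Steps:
$q = 501$ ($q = -2 + 503 = 501$)
$q \left(\left(\left(410 + 272\right) - 114\right) + 262\right) = 501 \left(\left(\left(410 + 272\right) - 114\right) + 262\right) = 501 \left(\left(682 - 114\right) + 262\right) = 501 \left(568 + 262\right) = 501 \cdot 830 = 415830$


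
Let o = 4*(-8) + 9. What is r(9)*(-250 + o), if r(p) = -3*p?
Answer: 7371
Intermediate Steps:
o = -23 (o = -32 + 9 = -23)
r(9)*(-250 + o) = (-3*9)*(-250 - 23) = -27*(-273) = 7371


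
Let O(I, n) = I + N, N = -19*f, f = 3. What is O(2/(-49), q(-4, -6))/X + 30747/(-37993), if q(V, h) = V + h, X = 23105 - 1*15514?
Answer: -11542813808/14131838287 ≈ -0.81680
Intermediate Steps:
X = 7591 (X = 23105 - 15514 = 7591)
N = -57 (N = -19*3 = -57)
O(I, n) = -57 + I (O(I, n) = I - 57 = -57 + I)
O(2/(-49), q(-4, -6))/X + 30747/(-37993) = (-57 + 2/(-49))/7591 + 30747/(-37993) = (-57 + 2*(-1/49))*(1/7591) + 30747*(-1/37993) = (-57 - 2/49)*(1/7591) - 30747/37993 = -2795/49*1/7591 - 30747/37993 = -2795/371959 - 30747/37993 = -11542813808/14131838287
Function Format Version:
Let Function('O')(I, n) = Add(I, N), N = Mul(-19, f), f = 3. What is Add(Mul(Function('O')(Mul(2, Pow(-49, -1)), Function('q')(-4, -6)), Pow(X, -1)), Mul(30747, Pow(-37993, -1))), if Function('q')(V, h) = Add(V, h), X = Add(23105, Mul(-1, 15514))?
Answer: Rational(-11542813808, 14131838287) ≈ -0.81680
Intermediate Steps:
X = 7591 (X = Add(23105, -15514) = 7591)
N = -57 (N = Mul(-19, 3) = -57)
Function('O')(I, n) = Add(-57, I) (Function('O')(I, n) = Add(I, -57) = Add(-57, I))
Add(Mul(Function('O')(Mul(2, Pow(-49, -1)), Function('q')(-4, -6)), Pow(X, -1)), Mul(30747, Pow(-37993, -1))) = Add(Mul(Add(-57, Mul(2, Pow(-49, -1))), Pow(7591, -1)), Mul(30747, Pow(-37993, -1))) = Add(Mul(Add(-57, Mul(2, Rational(-1, 49))), Rational(1, 7591)), Mul(30747, Rational(-1, 37993))) = Add(Mul(Add(-57, Rational(-2, 49)), Rational(1, 7591)), Rational(-30747, 37993)) = Add(Mul(Rational(-2795, 49), Rational(1, 7591)), Rational(-30747, 37993)) = Add(Rational(-2795, 371959), Rational(-30747, 37993)) = Rational(-11542813808, 14131838287)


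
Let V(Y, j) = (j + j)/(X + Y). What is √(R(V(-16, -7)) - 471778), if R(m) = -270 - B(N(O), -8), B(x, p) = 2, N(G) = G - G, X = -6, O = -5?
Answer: 15*I*√2098 ≈ 687.06*I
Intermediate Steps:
N(G) = 0
V(Y, j) = 2*j/(-6 + Y) (V(Y, j) = (j + j)/(-6 + Y) = (2*j)/(-6 + Y) = 2*j/(-6 + Y))
R(m) = -272 (R(m) = -270 - 1*2 = -270 - 2 = -272)
√(R(V(-16, -7)) - 471778) = √(-272 - 471778) = √(-472050) = 15*I*√2098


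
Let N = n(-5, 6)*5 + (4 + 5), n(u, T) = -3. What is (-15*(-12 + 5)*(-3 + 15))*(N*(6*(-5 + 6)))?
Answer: -45360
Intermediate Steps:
N = -6 (N = -3*5 + (4 + 5) = -15 + 9 = -6)
(-15*(-12 + 5)*(-3 + 15))*(N*(6*(-5 + 6))) = (-15*(-12 + 5)*(-3 + 15))*(-36*(-5 + 6)) = (-(-105)*12)*(-36) = (-15*(-84))*(-6*6) = 1260*(-36) = -45360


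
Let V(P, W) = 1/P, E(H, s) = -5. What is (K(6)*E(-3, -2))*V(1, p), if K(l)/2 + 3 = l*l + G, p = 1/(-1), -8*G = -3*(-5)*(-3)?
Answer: -1545/4 ≈ -386.25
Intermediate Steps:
G = 45/8 (G = -(-3*(-5))*(-3)/8 = -15*(-3)/8 = -⅛*(-45) = 45/8 ≈ 5.6250)
p = -1
K(l) = 21/4 + 2*l² (K(l) = -6 + 2*(l*l + 45/8) = -6 + 2*(l² + 45/8) = -6 + 2*(45/8 + l²) = -6 + (45/4 + 2*l²) = 21/4 + 2*l²)
(K(6)*E(-3, -2))*V(1, p) = ((21/4 + 2*6²)*(-5))/1 = ((21/4 + 2*36)*(-5))*1 = ((21/4 + 72)*(-5))*1 = ((309/4)*(-5))*1 = -1545/4*1 = -1545/4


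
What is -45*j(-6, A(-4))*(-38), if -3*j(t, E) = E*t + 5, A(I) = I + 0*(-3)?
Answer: -16530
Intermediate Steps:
A(I) = I (A(I) = I + 0 = I)
j(t, E) = -5/3 - E*t/3 (j(t, E) = -(E*t + 5)/3 = -(5 + E*t)/3 = -5/3 - E*t/3)
-45*j(-6, A(-4))*(-38) = -45*(-5/3 - ⅓*(-4)*(-6))*(-38) = -45*(-5/3 - 8)*(-38) = -45*(-29/3)*(-38) = 435*(-38) = -16530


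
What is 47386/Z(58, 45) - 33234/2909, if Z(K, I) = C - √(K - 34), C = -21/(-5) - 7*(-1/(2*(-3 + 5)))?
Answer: 327921599846/13267949 + 37908800*√6/4561 ≈ 45074.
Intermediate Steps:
C = 119/20 (C = -21*(-⅕) - 7/((-2*2)) = 21/5 - 7/(-4) = 21/5 - 7*(-¼) = 21/5 + 7/4 = 119/20 ≈ 5.9500)
Z(K, I) = 119/20 - √(-34 + K) (Z(K, I) = 119/20 - √(K - 34) = 119/20 - √(-34 + K))
47386/Z(58, 45) - 33234/2909 = 47386/(119/20 - √(-34 + 58)) - 33234/2909 = 47386/(119/20 - √24) - 33234*1/2909 = 47386/(119/20 - 2*√6) - 33234/2909 = -33234/2909 + 47386/(119/20 - 2*√6)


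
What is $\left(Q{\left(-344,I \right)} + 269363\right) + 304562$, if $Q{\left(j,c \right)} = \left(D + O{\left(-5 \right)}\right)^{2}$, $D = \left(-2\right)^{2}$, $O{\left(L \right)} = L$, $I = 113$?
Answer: $573926$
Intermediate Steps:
$D = 4$
$Q{\left(j,c \right)} = 1$ ($Q{\left(j,c \right)} = \left(4 - 5\right)^{2} = \left(-1\right)^{2} = 1$)
$\left(Q{\left(-344,I \right)} + 269363\right) + 304562 = \left(1 + 269363\right) + 304562 = 269364 + 304562 = 573926$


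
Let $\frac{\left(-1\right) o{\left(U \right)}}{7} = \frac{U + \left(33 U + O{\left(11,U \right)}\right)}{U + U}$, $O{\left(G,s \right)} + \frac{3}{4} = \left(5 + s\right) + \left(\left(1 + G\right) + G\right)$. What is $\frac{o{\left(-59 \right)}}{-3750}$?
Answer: $\frac{19019}{590000} \approx 0.032236$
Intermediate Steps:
$O{\left(G,s \right)} = \frac{21}{4} + s + 2 G$ ($O{\left(G,s \right)} = - \frac{3}{4} + \left(\left(5 + s\right) + \left(\left(1 + G\right) + G\right)\right) = - \frac{3}{4} + \left(\left(5 + s\right) + \left(1 + 2 G\right)\right) = - \frac{3}{4} + \left(6 + s + 2 G\right) = \frac{21}{4} + s + 2 G$)
$o{\left(U \right)} = - \frac{7 \left(\frac{109}{4} + 35 U\right)}{2 U}$ ($o{\left(U \right)} = - 7 \frac{U + \left(33 U + \left(\frac{21}{4} + U + 2 \cdot 11\right)\right)}{U + U} = - 7 \frac{U + \left(33 U + \left(\frac{21}{4} + U + 22\right)\right)}{2 U} = - 7 \left(U + \left(33 U + \left(\frac{109}{4} + U\right)\right)\right) \frac{1}{2 U} = - 7 \left(U + \left(\frac{109}{4} + 34 U\right)\right) \frac{1}{2 U} = - 7 \left(\frac{109}{4} + 35 U\right) \frac{1}{2 U} = - 7 \frac{\frac{109}{4} + 35 U}{2 U} = - \frac{7 \left(\frac{109}{4} + 35 U\right)}{2 U}$)
$\frac{o{\left(-59 \right)}}{-3750} = \frac{\frac{7}{8} \frac{1}{-59} \left(-109 - -8260\right)}{-3750} = \frac{7}{8} \left(- \frac{1}{59}\right) \left(-109 + 8260\right) \left(- \frac{1}{3750}\right) = \frac{7}{8} \left(- \frac{1}{59}\right) 8151 \left(- \frac{1}{3750}\right) = \left(- \frac{57057}{472}\right) \left(- \frac{1}{3750}\right) = \frac{19019}{590000}$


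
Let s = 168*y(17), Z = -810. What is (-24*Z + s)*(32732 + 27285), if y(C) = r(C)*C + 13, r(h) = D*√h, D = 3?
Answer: 1297807608 + 514225656*√17 ≈ 3.4180e+9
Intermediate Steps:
r(h) = 3*√h
y(C) = 13 + 3*C^(3/2) (y(C) = (3*√C)*C + 13 = 3*C^(3/2) + 13 = 13 + 3*C^(3/2))
s = 2184 + 8568*√17 (s = 168*(13 + 3*17^(3/2)) = 168*(13 + 3*(17*√17)) = 168*(13 + 51*√17) = 2184 + 8568*√17 ≈ 37511.)
(-24*Z + s)*(32732 + 27285) = (-24*(-810) + (2184 + 8568*√17))*(32732 + 27285) = (19440 + (2184 + 8568*√17))*60017 = (21624 + 8568*√17)*60017 = 1297807608 + 514225656*√17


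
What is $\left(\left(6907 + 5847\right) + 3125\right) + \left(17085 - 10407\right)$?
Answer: $22557$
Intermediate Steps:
$\left(\left(6907 + 5847\right) + 3125\right) + \left(17085 - 10407\right) = \left(12754 + 3125\right) + 6678 = 15879 + 6678 = 22557$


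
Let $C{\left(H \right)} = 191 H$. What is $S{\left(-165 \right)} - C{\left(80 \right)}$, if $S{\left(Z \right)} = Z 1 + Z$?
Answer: $-15610$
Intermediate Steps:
$S{\left(Z \right)} = 2 Z$ ($S{\left(Z \right)} = Z + Z = 2 Z$)
$S{\left(-165 \right)} - C{\left(80 \right)} = 2 \left(-165\right) - 191 \cdot 80 = -330 - 15280 = -15610$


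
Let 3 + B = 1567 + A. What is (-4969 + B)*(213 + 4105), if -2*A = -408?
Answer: -13821918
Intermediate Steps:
A = 204 (A = -½*(-408) = 204)
B = 1768 (B = -3 + (1567 + 204) = -3 + 1771 = 1768)
(-4969 + B)*(213 + 4105) = (-4969 + 1768)*(213 + 4105) = -3201*4318 = -13821918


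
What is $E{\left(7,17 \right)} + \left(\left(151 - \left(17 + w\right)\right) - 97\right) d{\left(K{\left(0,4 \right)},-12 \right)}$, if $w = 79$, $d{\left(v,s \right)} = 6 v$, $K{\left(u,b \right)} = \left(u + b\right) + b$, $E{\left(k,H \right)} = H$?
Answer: $-1999$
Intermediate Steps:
$K{\left(u,b \right)} = u + 2 b$ ($K{\left(u,b \right)} = \left(b + u\right) + b = u + 2 b$)
$E{\left(7,17 \right)} + \left(\left(151 - \left(17 + w\right)\right) - 97\right) d{\left(K{\left(0,4 \right)},-12 \right)} = 17 + \left(\left(151 - 96\right) - 97\right) 6 \left(0 + 2 \cdot 4\right) = 17 + \left(\left(151 - 96\right) - 97\right) 6 \left(0 + 8\right) = 17 + \left(\left(151 - 96\right) - 97\right) 6 \cdot 8 = 17 + \left(55 - 97\right) 48 = 17 - 2016 = -1999$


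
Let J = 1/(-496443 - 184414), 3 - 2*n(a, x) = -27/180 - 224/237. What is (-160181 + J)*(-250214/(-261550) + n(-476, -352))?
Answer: -13539799045692958181/28136347439300 ≈ -4.8122e+5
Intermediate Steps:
n(a, x) = 19411/9480 (n(a, x) = 3/2 - (-27/180 - 224/237)/2 = 3/2 - (-27*1/180 - 224*1/237)/2 = 3/2 - (-3/20 - 224/237)/2 = 3/2 - ½*(-5191/4740) = 3/2 + 5191/9480 = 19411/9480)
J = -1/680857 (J = 1/(-680857) = -1/680857 ≈ -1.4687e-6)
(-160181 + J)*(-250214/(-261550) + n(-476, -352)) = (-160181 - 1/680857)*(-250214/(-261550) + 19411/9480) = -109060355118*(-250214*(-1/261550) + 19411/9480)/680857 = -109060355118*(125107/130775 + 19411/9480)/680857 = -109060355118/680857*744897577/247949400 = -13539799045692958181/28136347439300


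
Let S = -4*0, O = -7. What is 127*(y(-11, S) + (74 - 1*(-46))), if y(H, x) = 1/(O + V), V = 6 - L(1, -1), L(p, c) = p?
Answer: 30353/2 ≈ 15177.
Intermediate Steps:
S = 0
V = 5 (V = 6 - 1*1 = 6 - 1 = 5)
y(H, x) = -1/2 (y(H, x) = 1/(-7 + 5) = 1/(-2) = -1/2)
127*(y(-11, S) + (74 - 1*(-46))) = 127*(-1/2 + (74 - 1*(-46))) = 127*(-1/2 + (74 + 46)) = 127*(-1/2 + 120) = 127*(239/2) = 30353/2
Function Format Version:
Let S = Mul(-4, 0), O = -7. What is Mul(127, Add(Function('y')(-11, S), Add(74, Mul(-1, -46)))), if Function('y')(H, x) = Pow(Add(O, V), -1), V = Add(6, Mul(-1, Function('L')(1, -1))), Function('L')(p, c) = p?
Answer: Rational(30353, 2) ≈ 15177.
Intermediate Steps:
S = 0
V = 5 (V = Add(6, Mul(-1, 1)) = Add(6, -1) = 5)
Function('y')(H, x) = Rational(-1, 2) (Function('y')(H, x) = Pow(Add(-7, 5), -1) = Pow(-2, -1) = Rational(-1, 2))
Mul(127, Add(Function('y')(-11, S), Add(74, Mul(-1, -46)))) = Mul(127, Add(Rational(-1, 2), Add(74, Mul(-1, -46)))) = Mul(127, Add(Rational(-1, 2), Add(74, 46))) = Mul(127, Add(Rational(-1, 2), 120)) = Mul(127, Rational(239, 2)) = Rational(30353, 2)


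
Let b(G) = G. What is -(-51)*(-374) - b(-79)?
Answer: -18995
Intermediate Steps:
-(-51)*(-374) - b(-79) = -(-51)*(-374) - 1*(-79) = -51*374 + 79 = -19074 + 79 = -18995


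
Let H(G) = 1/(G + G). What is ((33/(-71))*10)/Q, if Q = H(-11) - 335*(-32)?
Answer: -2420/5581523 ≈ -0.00043357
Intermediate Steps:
H(G) = 1/(2*G)
Q = 235839/22 (Q = (½)/(-11) - 335*(-32) = (½)*(-1/11) + 10720 = -1/22 + 10720 = 235839/22 ≈ 10720.)
((33/(-71))*10)/Q = ((33/(-71))*10)/(235839/22) = ((33*(-1/71))*10)*(22/235839) = -33/71*10*(22/235839) = -330/71*22/235839 = -2420/5581523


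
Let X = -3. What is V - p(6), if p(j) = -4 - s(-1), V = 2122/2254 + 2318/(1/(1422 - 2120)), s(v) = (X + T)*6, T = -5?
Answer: -1823493955/1127 ≈ -1.6180e+6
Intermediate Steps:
s(v) = -48 (s(v) = (-3 - 5)*6 = -8*6 = -48)
V = -1823444367/1127 (V = 2122*(1/2254) + 2318/(1/(-698)) = 1061/1127 + 2318/(-1/698) = 1061/1127 + 2318*(-698) = 1061/1127 - 1617964 = -1823444367/1127 ≈ -1.6180e+6)
p(j) = 44 (p(j) = -4 - 1*(-48) = -4 + 48 = 44)
V - p(6) = -1823444367/1127 - 1*44 = -1823444367/1127 - 44 = -1823493955/1127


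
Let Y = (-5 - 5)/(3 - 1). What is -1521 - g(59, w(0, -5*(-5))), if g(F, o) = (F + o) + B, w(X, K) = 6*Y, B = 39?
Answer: -1589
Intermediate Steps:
Y = -5 (Y = -10/2 = -10*1/2 = -5)
w(X, K) = -30 (w(X, K) = 6*(-5) = -30)
g(F, o) = 39 + F + o (g(F, o) = (F + o) + 39 = 39 + F + o)
-1521 - g(59, w(0, -5*(-5))) = -1521 - (39 + 59 - 30) = -1521 - 1*68 = -1521 - 68 = -1589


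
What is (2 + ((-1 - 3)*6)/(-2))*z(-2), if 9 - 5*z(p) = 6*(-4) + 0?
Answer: 462/5 ≈ 92.400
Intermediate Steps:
z(p) = 33/5 (z(p) = 9/5 - (6*(-4) + 0)/5 = 9/5 - (-24 + 0)/5 = 9/5 - 1/5*(-24) = 9/5 + 24/5 = 33/5)
(2 + ((-1 - 3)*6)/(-2))*z(-2) = (2 + ((-1 - 3)*6)/(-2))*(33/5) = (2 - 4*6*(-1/2))*(33/5) = (2 - 24*(-1/2))*(33/5) = (2 + 12)*(33/5) = 14*(33/5) = 462/5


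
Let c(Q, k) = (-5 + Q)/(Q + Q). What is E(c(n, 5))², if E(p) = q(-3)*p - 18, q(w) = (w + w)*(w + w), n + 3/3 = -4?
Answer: 324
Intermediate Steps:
n = -5 (n = -1 - 4 = -5)
c(Q, k) = (-5 + Q)/(2*Q) (c(Q, k) = (-5 + Q)/((2*Q)) = (-5 + Q)*(1/(2*Q)) = (-5 + Q)/(2*Q))
q(w) = 4*w² (q(w) = (2*w)*(2*w) = 4*w²)
E(p) = -18 + 36*p (E(p) = (4*(-3)²)*p - 18 = (4*9)*p - 18 = 36*p - 18 = -18 + 36*p)
E(c(n, 5))² = (-18 + 36*((½)*(-5 - 5)/(-5)))² = (-18 + 36*((½)*(-⅕)*(-10)))² = (-18 + 36*1)² = (-18 + 36)² = 18² = 324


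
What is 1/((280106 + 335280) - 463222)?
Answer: 1/152164 ≈ 6.5719e-6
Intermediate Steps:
1/((280106 + 335280) - 463222) = 1/(615386 - 463222) = 1/152164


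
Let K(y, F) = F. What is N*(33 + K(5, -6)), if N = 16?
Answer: 432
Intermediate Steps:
N*(33 + K(5, -6)) = 16*(33 - 6) = 16*27 = 432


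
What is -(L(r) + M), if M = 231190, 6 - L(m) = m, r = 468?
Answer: -230728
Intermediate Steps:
L(m) = 6 - m
-(L(r) + M) = -((6 - 1*468) + 231190) = -((6 - 468) + 231190) = -(-462 + 231190) = -1*230728 = -230728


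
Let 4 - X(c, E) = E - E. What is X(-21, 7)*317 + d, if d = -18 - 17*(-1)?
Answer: 1267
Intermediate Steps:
X(c, E) = 4 (X(c, E) = 4 - (E - E) = 4 - 1*0 = 4 + 0 = 4)
d = -1 (d = -18 + 17 = -1)
X(-21, 7)*317 + d = 4*317 - 1 = 1268 - 1 = 1267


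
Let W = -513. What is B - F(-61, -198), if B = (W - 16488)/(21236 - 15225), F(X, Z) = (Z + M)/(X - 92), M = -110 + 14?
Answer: -1456129/306561 ≈ -4.7499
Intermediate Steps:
M = -96
F(X, Z) = (-96 + Z)/(-92 + X) (F(X, Z) = (Z - 96)/(X - 92) = (-96 + Z)/(-92 + X))
B = -17001/6011 (B = (-513 - 16488)/(21236 - 15225) = -17001/6011 ≈ -2.8283)
B - F(-61, -198) = -17001/6011 - (-96 - 198)/(-92 - 61) = -17001/6011 - (-294)/(-153) = -17001/6011 - (-1)*(-294)/153 = -17001/6011 - 1*98/51 = -17001/6011 - 98/51 = -1456129/306561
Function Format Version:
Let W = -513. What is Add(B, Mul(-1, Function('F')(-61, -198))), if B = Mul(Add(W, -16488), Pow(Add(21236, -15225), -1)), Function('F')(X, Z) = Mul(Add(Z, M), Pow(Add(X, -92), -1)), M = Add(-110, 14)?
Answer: Rational(-1456129, 306561) ≈ -4.7499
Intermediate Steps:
M = -96
Function('F')(X, Z) = Mul(Pow(Add(-92, X), -1), Add(-96, Z)) (Function('F')(X, Z) = Mul(Add(Z, -96), Pow(Add(X, -92), -1)) = Mul(Add(-96, Z), Pow(Add(-92, X), -1)) = Mul(Pow(Add(-92, X), -1), Add(-96, Z)))
B = Rational(-17001, 6011) (B = Mul(Add(-513, -16488), Pow(Add(21236, -15225), -1)) = Mul(-17001, Pow(6011, -1)) = Mul(-17001, Rational(1, 6011)) = Rational(-17001, 6011) ≈ -2.8283)
Add(B, Mul(-1, Function('F')(-61, -198))) = Add(Rational(-17001, 6011), Mul(-1, Mul(Pow(Add(-92, -61), -1), Add(-96, -198)))) = Add(Rational(-17001, 6011), Mul(-1, Mul(Pow(-153, -1), -294))) = Add(Rational(-17001, 6011), Mul(-1, Mul(Rational(-1, 153), -294))) = Add(Rational(-17001, 6011), Mul(-1, Rational(98, 51))) = Add(Rational(-17001, 6011), Rational(-98, 51)) = Rational(-1456129, 306561)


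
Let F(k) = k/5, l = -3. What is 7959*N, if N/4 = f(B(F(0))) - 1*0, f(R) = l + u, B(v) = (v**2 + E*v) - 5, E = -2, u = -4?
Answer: -222852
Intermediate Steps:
F(k) = k/5 (F(k) = k*(1/5) = k/5)
B(v) = -5 + v**2 - 2*v (B(v) = (v**2 - 2*v) - 5 = -5 + v**2 - 2*v)
f(R) = -7 (f(R) = -3 - 4 = -7)
N = -28 (N = 4*(-7 - 1*0) = 4*(-7 + 0) = 4*(-7) = -28)
7959*N = 7959*(-28) = -222852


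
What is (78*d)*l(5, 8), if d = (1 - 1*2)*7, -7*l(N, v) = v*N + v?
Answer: 3744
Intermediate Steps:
l(N, v) = -v/7 - N*v/7 (l(N, v) = -(v*N + v)/7 = -(N*v + v)/7 = -(v + N*v)/7 = -v/7 - N*v/7)
d = -7 (d = (1 - 2)*7 = -1*7 = -7)
(78*d)*l(5, 8) = (78*(-7))*(-⅐*8*(1 + 5)) = -(-78)*8*6 = -546*(-48/7) = 3744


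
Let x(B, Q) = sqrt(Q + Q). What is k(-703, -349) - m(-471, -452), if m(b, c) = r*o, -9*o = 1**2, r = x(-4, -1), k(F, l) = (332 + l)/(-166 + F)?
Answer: 17/869 + I*sqrt(2)/9 ≈ 0.019563 + 0.15713*I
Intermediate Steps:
k(F, l) = (332 + l)/(-166 + F)
x(B, Q) = sqrt(2)*sqrt(Q) (x(B, Q) = sqrt(2*Q) = sqrt(2)*sqrt(Q))
r = I*sqrt(2) (r = sqrt(2)*sqrt(-1) = sqrt(2)*I = I*sqrt(2) ≈ 1.4142*I)
o = -1/9 (o = -1/9*1**2 = -1/9*1 = -1/9 ≈ -0.11111)
m(b, c) = -I*sqrt(2)/9 (m(b, c) = (I*sqrt(2))*(-1/9) = -I*sqrt(2)/9)
k(-703, -349) - m(-471, -452) = (332 - 349)/(-166 - 703) - (-1)*I*sqrt(2)/9 = -17/(-869) + I*sqrt(2)/9 = -1/869*(-17) + I*sqrt(2)/9 = 17/869 + I*sqrt(2)/9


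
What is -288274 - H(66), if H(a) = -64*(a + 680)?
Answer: -240530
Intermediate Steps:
H(a) = -43520 - 64*a (H(a) = -64*(680 + a) = -43520 - 64*a)
-288274 - H(66) = -288274 - (-43520 - 64*66) = -288274 - (-43520 - 4224) = -288274 - 1*(-47744) = -288274 + 47744 = -240530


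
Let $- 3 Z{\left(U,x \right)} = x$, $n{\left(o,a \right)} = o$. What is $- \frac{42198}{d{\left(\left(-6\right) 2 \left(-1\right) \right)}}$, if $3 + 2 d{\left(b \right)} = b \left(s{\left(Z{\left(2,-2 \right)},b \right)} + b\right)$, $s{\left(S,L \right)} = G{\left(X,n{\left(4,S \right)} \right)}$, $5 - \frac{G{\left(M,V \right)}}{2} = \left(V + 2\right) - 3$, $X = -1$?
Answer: $- \frac{28132}{63} \approx -446.54$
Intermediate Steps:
$G{\left(M,V \right)} = 12 - 2 V$ ($G{\left(M,V \right)} = 10 - 2 \left(\left(V + 2\right) - 3\right) = 10 - 2 \left(\left(2 + V\right) - 3\right) = 10 - 2 \left(-1 + V\right) = 10 - \left(-2 + 2 V\right) = 12 - 2 V$)
$Z{\left(U,x \right)} = - \frac{x}{3}$
$s{\left(S,L \right)} = 4$ ($s{\left(S,L \right)} = 12 - 8 = 4$)
$d{\left(b \right)} = - \frac{3}{2} + \frac{b \left(4 + b\right)}{2}$
$- \frac{42198}{d{\left(\left(-6\right) 2 \left(-1\right) \right)}} = - \frac{42198}{- \frac{3}{2} + \frac{\left(\left(-6\right) 2 \left(-1\right)\right)^{2}}{2} + 2 \left(-6\right) 2 \left(-1\right)} = - \frac{42198}{- \frac{3}{2} + \frac{\left(\left(-12\right) \left(-1\right)\right)^{2}}{2} + 2 \left(\left(-12\right) \left(-1\right)\right)} = - \frac{42198}{- \frac{3}{2} + \frac{12^{2}}{2} + 2 \cdot 12} = - \frac{42198}{- \frac{3}{2} + \frac{1}{2} \cdot 144 + 24} = - \frac{42198}{- \frac{3}{2} + 72 + 24} = - \frac{42198}{\frac{189}{2}} = \left(-42198\right) \frac{2}{189} = - \frac{28132}{63}$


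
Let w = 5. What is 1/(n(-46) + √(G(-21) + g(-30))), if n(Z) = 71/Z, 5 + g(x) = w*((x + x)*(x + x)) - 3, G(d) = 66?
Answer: 3266/38205687 + 2116*√18058/38205687 ≈ 0.0075280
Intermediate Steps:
g(x) = -8 + 20*x² (g(x) = -5 + (5*((x + x)*(x + x)) - 3) = -5 + (5*((2*x)*(2*x)) - 3) = -5 + (5*(4*x²) - 3) = -5 + (20*x² - 3) = -5 + (-3 + 20*x²) = -8 + 20*x²)
1/(n(-46) + √(G(-21) + g(-30))) = 1/(71/(-46) + √(66 + (-8 + 20*(-30)²))) = 1/(71*(-1/46) + √(66 + (-8 + 20*900))) = 1/(-71/46 + √(66 + (-8 + 18000))) = 1/(-71/46 + √(66 + 17992)) = 1/(-71/46 + √18058)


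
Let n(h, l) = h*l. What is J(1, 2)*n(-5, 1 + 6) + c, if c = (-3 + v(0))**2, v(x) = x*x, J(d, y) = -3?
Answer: 114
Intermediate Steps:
v(x) = x**2
c = 9 (c = (-3 + 0**2)**2 = (-3 + 0)**2 = (-3)**2 = 9)
J(1, 2)*n(-5, 1 + 6) + c = -(-15)*(1 + 6) + 9 = -(-15)*7 + 9 = -3*(-35) + 9 = 105 + 9 = 114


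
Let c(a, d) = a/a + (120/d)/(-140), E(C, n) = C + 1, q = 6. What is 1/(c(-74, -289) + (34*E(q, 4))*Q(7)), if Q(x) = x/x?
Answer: 2023/483503 ≈ 0.0041840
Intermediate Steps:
Q(x) = 1
E(C, n) = 1 + C
c(a, d) = 1 - 6/(7*d) (c(a, d) = 1 + (120/d)*(-1/140) = 1 - 6/(7*d))
1/(c(-74, -289) + (34*E(q, 4))*Q(7)) = 1/((-6/7 - 289)/(-289) + (34*(1 + 6))*1) = 1/(-1/289*(-2029/7) + (34*7)*1) = 1/(2029/2023 + 238*1) = 1/(2029/2023 + 238) = 1/(483503/2023) = 2023/483503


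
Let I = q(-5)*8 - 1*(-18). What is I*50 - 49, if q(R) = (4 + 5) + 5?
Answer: 6451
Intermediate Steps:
q(R) = 14 (q(R) = 9 + 5 = 14)
I = 130 (I = 14*8 - 1*(-18) = 112 + 18 = 130)
I*50 - 49 = 130*50 - 49 = 6500 - 49 = 6451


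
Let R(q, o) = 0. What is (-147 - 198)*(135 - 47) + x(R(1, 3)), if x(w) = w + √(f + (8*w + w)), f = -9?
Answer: -30360 + 3*I ≈ -30360.0 + 3.0*I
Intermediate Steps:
x(w) = w + √(-9 + 9*w) (x(w) = w + √(-9 + (8*w + w)) = w + √(-9 + 9*w))
(-147 - 198)*(135 - 47) + x(R(1, 3)) = (-147 - 198)*(135 - 47) + (0 + 3*√(-1 + 0)) = -345*88 + (0 + 3*√(-1)) = -30360 + (0 + 3*I) = -30360 + 3*I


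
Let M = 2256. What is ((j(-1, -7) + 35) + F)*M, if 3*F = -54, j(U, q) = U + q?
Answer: 20304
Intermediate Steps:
F = -18 (F = (⅓)*(-54) = -18)
((j(-1, -7) + 35) + F)*M = (((-1 - 7) + 35) - 18)*2256 = ((-8 + 35) - 18)*2256 = (27 - 18)*2256 = 9*2256 = 20304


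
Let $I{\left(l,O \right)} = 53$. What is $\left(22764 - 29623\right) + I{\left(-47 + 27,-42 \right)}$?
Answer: $-6806$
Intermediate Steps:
$\left(22764 - 29623\right) + I{\left(-47 + 27,-42 \right)} = \left(22764 - 29623\right) + 53 = -6859 + 53 = -6806$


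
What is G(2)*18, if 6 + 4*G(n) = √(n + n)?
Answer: -18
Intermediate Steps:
G(n) = -3/2 + √2*√n/4 (G(n) = -3/2 + √(n + n)/4 = -3/2 + √(2*n)/4 = -3/2 + (√2*√n)/4 = -3/2 + √2*√n/4)
G(2)*18 = (-3/2 + √2*√2/4)*18 = (-3/2 + ½)*18 = -1*18 = -18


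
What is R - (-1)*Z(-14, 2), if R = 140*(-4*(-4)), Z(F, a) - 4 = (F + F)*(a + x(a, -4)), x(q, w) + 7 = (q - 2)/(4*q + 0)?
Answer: 2384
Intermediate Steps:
x(q, w) = -7 + (-2 + q)/(4*q) (x(q, w) = -7 + (q - 2)/(4*q + 0) = -7 + (-2 + q)/((4*q)) = -7 + (-2 + q)*(1/(4*q)) = -7 + (-2 + q)/(4*q))
Z(F, a) = 4 + 2*F*(a + (-2 - 27*a)/(4*a)) (Z(F, a) = 4 + (F + F)*(a + (-2 - 27*a)/(4*a)) = 4 + (2*F)*(a + (-2 - 27*a)/(4*a)) = 4 + 2*F*(a + (-2 - 27*a)/(4*a)))
R = 2240 (R = 140*16 = 2240)
R - (-1)*Z(-14, 2) = 2240 - (-1)*(4 - 27/2*(-14) - 1*(-14)/2 + 2*(-14)*2) = 2240 - (-1)*(4 + 189 - 1*(-14)*1/2 - 56) = 2240 - (-1)*(4 + 189 + 7 - 56) = 2240 - (-1)*144 = 2240 - 1*(-144) = 2240 + 144 = 2384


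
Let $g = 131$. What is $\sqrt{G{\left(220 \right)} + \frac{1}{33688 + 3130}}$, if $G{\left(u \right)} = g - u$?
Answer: $\frac{33 i \sqrt{110785362}}{36818} \approx 9.434 i$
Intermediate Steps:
$G{\left(u \right)} = 131 - u$
$\sqrt{G{\left(220 \right)} + \frac{1}{33688 + 3130}} = \sqrt{\left(131 - 220\right) + \frac{1}{33688 + 3130}} = \sqrt{\left(131 - 220\right) + \frac{1}{36818}} = \sqrt{-89 + \frac{1}{36818}} = \sqrt{- \frac{3276801}{36818}} = \frac{33 i \sqrt{110785362}}{36818}$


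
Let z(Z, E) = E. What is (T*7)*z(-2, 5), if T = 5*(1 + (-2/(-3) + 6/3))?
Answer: 1925/3 ≈ 641.67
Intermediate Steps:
T = 55/3 (T = 5*(1 + (-2*(-⅓) + 6*(⅓))) = 5*(1 + (⅔ + 2)) = 5*(1 + 8/3) = 5*(11/3) = 55/3 ≈ 18.333)
(T*7)*z(-2, 5) = ((55/3)*7)*5 = (385/3)*5 = 1925/3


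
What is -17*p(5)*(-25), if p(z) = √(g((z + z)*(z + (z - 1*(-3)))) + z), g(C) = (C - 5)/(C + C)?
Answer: 425*√3705/26 ≈ 994.97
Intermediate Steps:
g(C) = (-5 + C)/(2*C) (g(C) = (-5 + C)/((2*C)) = (-5 + C)*(1/(2*C)) = (-5 + C)/(2*C))
p(z) = √(z + (-5 + 2*z*(3 + 2*z))/(4*z*(3 + 2*z))) (p(z) = √((-5 + (z + z)*(z + (z - 1*(-3))))/(2*(((z + z)*(z + (z - 1*(-3)))))) + z) = √((-5 + (2*z)*(z + (z + 3)))/(2*(((2*z)*(z + (z + 3))))) + z) = √((-5 + (2*z)*(z + (3 + z)))/(2*(((2*z)*(z + (3 + z))))) + z) = √((-5 + (2*z)*(3 + 2*z))/(2*(((2*z)*(3 + 2*z)))) + z) = √((-5 + 2*z*(3 + 2*z))/(2*((2*z*(3 + 2*z)))) + z) = √((1/(2*z*(3 + 2*z)))*(-5 + 2*z*(3 + 2*z))/2 + z) = √((-5 + 2*z*(3 + 2*z))/(4*z*(3 + 2*z)) + z) = √(z + (-5 + 2*z*(3 + 2*z))/(4*z*(3 + 2*z))))
-17*p(5)*(-25) = -17*√((-5 + 6*5 + 8*5³ + 16*5²)/(5*(3 + 2*5)))/2*(-25) = -17*√((-5 + 30 + 8*125 + 16*25)/(5*(3 + 10)))/2*(-25) = -17*√((⅕)*(-5 + 30 + 1000 + 400)/13)/2*(-25) = -17*√((⅕)*(1/13)*1425)/2*(-25) = -17*√(285/13)/2*(-25) = -17*√3705/13/2*(-25) = -17*√3705/26*(-25) = 425*√3705/26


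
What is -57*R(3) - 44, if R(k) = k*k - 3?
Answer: -386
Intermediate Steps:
R(k) = -3 + k² (R(k) = k² - 3 = -3 + k²)
-57*R(3) - 44 = -57*(-3 + 3²) - 44 = -57*(-3 + 9) - 44 = -57*6 - 44 = -342 - 44 = -386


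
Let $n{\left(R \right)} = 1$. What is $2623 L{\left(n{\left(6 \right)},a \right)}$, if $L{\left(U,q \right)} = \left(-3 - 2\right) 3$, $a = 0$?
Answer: $-39345$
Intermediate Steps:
$L{\left(U,q \right)} = -15$ ($L{\left(U,q \right)} = \left(-5\right) 3 = -15$)
$2623 L{\left(n{\left(6 \right)},a \right)} = 2623 \left(-15\right) = -39345$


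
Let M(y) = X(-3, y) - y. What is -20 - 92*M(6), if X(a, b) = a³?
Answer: 3016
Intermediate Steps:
M(y) = -27 - y (M(y) = (-3)³ - y = -27 - y)
-20 - 92*M(6) = -20 - 92*(-27 - 1*6) = -20 - 92*(-27 - 6) = -20 - 92*(-33) = -20 + 3036 = 3016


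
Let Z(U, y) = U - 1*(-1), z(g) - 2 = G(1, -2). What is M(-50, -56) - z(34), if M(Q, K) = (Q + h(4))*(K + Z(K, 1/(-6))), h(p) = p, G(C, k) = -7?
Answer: 5111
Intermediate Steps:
z(g) = -5 (z(g) = 2 - 7 = -5)
Z(U, y) = 1 + U (Z(U, y) = U + 1 = 1 + U)
M(Q, K) = (1 + 2*K)*(4 + Q) (M(Q, K) = (Q + 4)*(K + (1 + K)) = (4 + Q)*(1 + 2*K) = (1 + 2*K)*(4 + Q))
M(-50, -56) - z(34) = (4 - 50 + 8*(-56) + 2*(-56)*(-50)) - 1*(-5) = (4 - 50 - 448 + 5600) + 5 = 5106 + 5 = 5111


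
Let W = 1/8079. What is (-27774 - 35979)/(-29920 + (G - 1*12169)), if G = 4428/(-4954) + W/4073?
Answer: 5196353057515827/3430645592496112 ≈ 1.5147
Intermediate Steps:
W = 1/8079 ≈ 0.00012378
G = -72853365661/81507584859 (G = 4428/(-4954) + (1/8079)/4073 = 4428*(-1/4954) + (1/8079)*(1/4073) = -2214/2477 + 1/32905767 = -72853365661/81507584859 ≈ -0.89382)
(-27774 - 35979)/(-29920 + (G - 1*12169)) = (-27774 - 35979)/(-29920 + (-72853365661/81507584859 - 1*12169)) = -63753/(-29920 + (-72853365661/81507584859 - 12169)) = -63753/(-29920 - 991938653514832/81507584859) = -63753/(-3430645592496112/81507584859) = -63753*(-81507584859/3430645592496112) = 5196353057515827/3430645592496112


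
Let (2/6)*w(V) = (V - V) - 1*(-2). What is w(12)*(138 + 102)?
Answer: 1440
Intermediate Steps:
w(V) = 6 (w(V) = 3*((V - V) - 1*(-2)) = 3*(0 + 2) = 3*2 = 6)
w(12)*(138 + 102) = 6*(138 + 102) = 6*240 = 1440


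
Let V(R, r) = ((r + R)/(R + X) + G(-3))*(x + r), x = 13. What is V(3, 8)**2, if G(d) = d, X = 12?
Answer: 56644/25 ≈ 2265.8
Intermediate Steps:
V(R, r) = (-3 + (R + r)/(12 + R))*(13 + r) (V(R, r) = ((r + R)/(R + 12) - 3)*(13 + r) = ((R + r)/(12 + R) - 3)*(13 + r) = (-3 + (R + r)/(12 + R))*(13 + r))
V(3, 8)**2 = ((-468 + 8**2 - 26*3 - 23*8 - 2*3*8)/(12 + 3))**2 = ((-468 + 64 - 78 - 184 - 48)/15)**2 = ((1/15)*(-714))**2 = (-238/5)**2 = 56644/25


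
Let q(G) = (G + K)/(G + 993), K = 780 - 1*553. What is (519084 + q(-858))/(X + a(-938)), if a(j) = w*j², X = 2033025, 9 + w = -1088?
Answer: -70075709/130026038805 ≈ -0.00053894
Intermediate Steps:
K = 227 (K = 780 - 553 = 227)
w = -1097 (w = -9 - 1088 = -1097)
q(G) = (227 + G)/(993 + G) (q(G) = (G + 227)/(G + 993) = (227 + G)/(993 + G))
a(j) = -1097*j²
(519084 + q(-858))/(X + a(-938)) = (519084 + (227 - 858)/(993 - 858))/(2033025 - 1097*(-938)²) = (519084 - 631/135)/(2033025 - 1097*879844) = (519084 + (1/135)*(-631))/(2033025 - 965188868) = (519084 - 631/135)/(-963155843) = (70075709/135)*(-1/963155843) = -70075709/130026038805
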